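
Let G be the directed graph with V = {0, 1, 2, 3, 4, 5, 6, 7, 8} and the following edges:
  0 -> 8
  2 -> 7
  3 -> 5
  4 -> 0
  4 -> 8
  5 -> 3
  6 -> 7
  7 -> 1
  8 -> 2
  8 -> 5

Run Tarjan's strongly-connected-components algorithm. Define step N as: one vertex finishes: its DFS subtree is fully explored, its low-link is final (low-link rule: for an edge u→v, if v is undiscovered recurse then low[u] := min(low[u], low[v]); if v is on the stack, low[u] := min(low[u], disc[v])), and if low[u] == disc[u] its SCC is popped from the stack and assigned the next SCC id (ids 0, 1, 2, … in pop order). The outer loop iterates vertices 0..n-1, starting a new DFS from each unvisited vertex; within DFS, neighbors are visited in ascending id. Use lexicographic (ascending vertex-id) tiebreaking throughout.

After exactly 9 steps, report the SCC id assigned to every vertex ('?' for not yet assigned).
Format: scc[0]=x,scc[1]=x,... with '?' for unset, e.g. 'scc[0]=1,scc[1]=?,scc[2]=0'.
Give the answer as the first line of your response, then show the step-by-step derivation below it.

scc[0]=5,scc[1]=0,scc[2]=2,scc[3]=3,scc[4]=6,scc[5]=3,scc[6]=7,scc[7]=1,scc[8]=4

step 1: low=(low[0]=0,low[1]=4,low[2]=2,low[3]=?,low[4]=?,low[5]=?,low[6]=?,low[7]=3,low[8]=1); scc=(scc[0]=?,scc[1]=0,scc[2]=?,scc[3]=?,scc[4]=?,scc[5]=?,scc[6]=?,scc[7]=?,scc[8]=?)
step 2: low=(low[0]=0,low[1]=4,low[2]=2,low[3]=?,low[4]=?,low[5]=?,low[6]=?,low[7]=3,low[8]=1); scc=(scc[0]=?,scc[1]=0,scc[2]=?,scc[3]=?,scc[4]=?,scc[5]=?,scc[6]=?,scc[7]=1,scc[8]=?)
step 3: low=(low[0]=0,low[1]=4,low[2]=2,low[3]=?,low[4]=?,low[5]=?,low[6]=?,low[7]=3,low[8]=1); scc=(scc[0]=?,scc[1]=0,scc[2]=2,scc[3]=?,scc[4]=?,scc[5]=?,scc[6]=?,scc[7]=1,scc[8]=?)
step 4: low=(low[0]=0,low[1]=4,low[2]=2,low[3]=5,low[4]=?,low[5]=5,low[6]=?,low[7]=3,low[8]=1); scc=(scc[0]=?,scc[1]=0,scc[2]=2,scc[3]=?,scc[4]=?,scc[5]=?,scc[6]=?,scc[7]=1,scc[8]=?)
step 5: low=(low[0]=0,low[1]=4,low[2]=2,low[3]=5,low[4]=?,low[5]=5,low[6]=?,low[7]=3,low[8]=1); scc=(scc[0]=?,scc[1]=0,scc[2]=2,scc[3]=3,scc[4]=?,scc[5]=3,scc[6]=?,scc[7]=1,scc[8]=?)
step 6: low=(low[0]=0,low[1]=4,low[2]=2,low[3]=5,low[4]=?,low[5]=5,low[6]=?,low[7]=3,low[8]=1); scc=(scc[0]=?,scc[1]=0,scc[2]=2,scc[3]=3,scc[4]=?,scc[5]=3,scc[6]=?,scc[7]=1,scc[8]=4)
step 7: low=(low[0]=0,low[1]=4,low[2]=2,low[3]=5,low[4]=?,low[5]=5,low[6]=?,low[7]=3,low[8]=1); scc=(scc[0]=5,scc[1]=0,scc[2]=2,scc[3]=3,scc[4]=?,scc[5]=3,scc[6]=?,scc[7]=1,scc[8]=4)
step 8: low=(low[0]=0,low[1]=4,low[2]=2,low[3]=5,low[4]=7,low[5]=5,low[6]=?,low[7]=3,low[8]=1); scc=(scc[0]=5,scc[1]=0,scc[2]=2,scc[3]=3,scc[4]=6,scc[5]=3,scc[6]=?,scc[7]=1,scc[8]=4)
step 9: low=(low[0]=0,low[1]=4,low[2]=2,low[3]=5,low[4]=7,low[5]=5,low[6]=8,low[7]=3,low[8]=1); scc=(scc[0]=5,scc[1]=0,scc[2]=2,scc[3]=3,scc[4]=6,scc[5]=3,scc[6]=7,scc[7]=1,scc[8]=4)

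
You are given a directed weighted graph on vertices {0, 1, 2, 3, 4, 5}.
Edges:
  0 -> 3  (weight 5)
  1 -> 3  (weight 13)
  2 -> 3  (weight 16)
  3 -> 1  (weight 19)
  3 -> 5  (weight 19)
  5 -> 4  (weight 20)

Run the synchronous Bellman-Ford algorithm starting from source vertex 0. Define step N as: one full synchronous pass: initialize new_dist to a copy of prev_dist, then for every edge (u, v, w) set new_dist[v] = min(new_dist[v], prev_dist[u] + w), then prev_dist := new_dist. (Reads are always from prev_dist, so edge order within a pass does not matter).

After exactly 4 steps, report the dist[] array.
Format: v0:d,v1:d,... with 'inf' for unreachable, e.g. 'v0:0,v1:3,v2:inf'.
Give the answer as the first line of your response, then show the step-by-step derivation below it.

v0:0,v1:24,v2:inf,v3:5,v4:44,v5:24

step 1: dist = v0:0,v1:inf,v2:inf,v3:5,v4:inf,v5:inf
step 2: dist = v0:0,v1:24,v2:inf,v3:5,v4:inf,v5:24
step 3: dist = v0:0,v1:24,v2:inf,v3:5,v4:44,v5:24
step 4: dist = v0:0,v1:24,v2:inf,v3:5,v4:44,v5:24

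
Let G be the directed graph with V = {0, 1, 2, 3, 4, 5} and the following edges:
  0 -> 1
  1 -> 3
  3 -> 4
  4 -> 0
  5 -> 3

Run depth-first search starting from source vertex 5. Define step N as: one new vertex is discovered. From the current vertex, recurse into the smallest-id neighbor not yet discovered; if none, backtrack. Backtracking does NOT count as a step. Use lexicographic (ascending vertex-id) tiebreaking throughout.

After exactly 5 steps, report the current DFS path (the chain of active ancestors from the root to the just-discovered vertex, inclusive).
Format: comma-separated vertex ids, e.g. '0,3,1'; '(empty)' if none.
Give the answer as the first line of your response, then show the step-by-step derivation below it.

5,3,4,0,1

step 1: discover 5; path=5; order=5
step 2: discover 3; path=5>3; order=5,3
step 3: discover 4; path=5>3>4; order=5,3,4
step 4: discover 0; path=5>3>4>0; order=5,3,4,0
step 5: discover 1; path=5>3>4>0>1; order=5,3,4,0,1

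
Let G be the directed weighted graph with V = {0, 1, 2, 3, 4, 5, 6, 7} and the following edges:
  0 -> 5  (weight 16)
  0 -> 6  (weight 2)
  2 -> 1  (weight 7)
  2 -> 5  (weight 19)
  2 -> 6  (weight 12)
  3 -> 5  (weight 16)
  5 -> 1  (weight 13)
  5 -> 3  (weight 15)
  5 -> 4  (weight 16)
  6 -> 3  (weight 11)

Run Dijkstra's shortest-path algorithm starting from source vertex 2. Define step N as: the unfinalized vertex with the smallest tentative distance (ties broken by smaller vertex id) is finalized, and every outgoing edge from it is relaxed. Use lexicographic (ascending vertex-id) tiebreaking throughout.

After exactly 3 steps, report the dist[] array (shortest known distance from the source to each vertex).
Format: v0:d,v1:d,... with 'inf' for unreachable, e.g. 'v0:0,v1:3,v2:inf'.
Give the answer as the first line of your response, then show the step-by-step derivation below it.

v0:inf,v1:7,v2:0,v3:23,v4:inf,v5:19,v6:12,v7:inf

step 1: dist = v0:inf,v1:7,v2:0,v3:inf,v4:inf,v5:19,v6:12,v7:inf
step 2: dist = v0:inf,v1:7,v2:0,v3:inf,v4:inf,v5:19,v6:12,v7:inf
step 3: dist = v0:inf,v1:7,v2:0,v3:23,v4:inf,v5:19,v6:12,v7:inf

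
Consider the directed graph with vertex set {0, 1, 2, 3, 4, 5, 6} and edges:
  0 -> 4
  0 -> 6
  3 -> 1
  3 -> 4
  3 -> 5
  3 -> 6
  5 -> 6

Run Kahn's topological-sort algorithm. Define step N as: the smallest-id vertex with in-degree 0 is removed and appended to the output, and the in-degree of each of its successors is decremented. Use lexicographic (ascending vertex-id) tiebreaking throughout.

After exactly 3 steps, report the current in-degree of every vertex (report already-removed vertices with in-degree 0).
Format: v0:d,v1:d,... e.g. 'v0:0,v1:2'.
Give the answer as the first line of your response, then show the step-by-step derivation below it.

v0:0,v1:0,v2:0,v3:0,v4:0,v5:0,v6:1

step 1: output 0; order=[0]; indeg=(0,1,0,0,1,1,2)
step 2: output 2; order=[0,2]; indeg=(0,1,0,0,1,1,2)
step 3: output 3; order=[0,2,3]; indeg=(0,0,0,0,0,0,1)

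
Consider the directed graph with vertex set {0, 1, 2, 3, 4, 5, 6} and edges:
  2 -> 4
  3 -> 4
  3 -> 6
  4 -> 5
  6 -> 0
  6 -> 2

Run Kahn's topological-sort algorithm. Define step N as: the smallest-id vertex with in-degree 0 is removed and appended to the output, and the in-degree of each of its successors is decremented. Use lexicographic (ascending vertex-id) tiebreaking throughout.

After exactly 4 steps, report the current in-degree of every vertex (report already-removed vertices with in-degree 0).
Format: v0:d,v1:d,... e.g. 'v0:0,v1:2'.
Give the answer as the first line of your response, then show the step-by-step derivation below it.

v0:0,v1:0,v2:0,v3:0,v4:1,v5:1,v6:0

step 1: output 1; order=[1]; indeg=(1,0,1,0,2,1,1)
step 2: output 3; order=[1,3]; indeg=(1,0,1,0,1,1,0)
step 3: output 6; order=[1,3,6]; indeg=(0,0,0,0,1,1,0)
step 4: output 0; order=[1,3,6,0]; indeg=(0,0,0,0,1,1,0)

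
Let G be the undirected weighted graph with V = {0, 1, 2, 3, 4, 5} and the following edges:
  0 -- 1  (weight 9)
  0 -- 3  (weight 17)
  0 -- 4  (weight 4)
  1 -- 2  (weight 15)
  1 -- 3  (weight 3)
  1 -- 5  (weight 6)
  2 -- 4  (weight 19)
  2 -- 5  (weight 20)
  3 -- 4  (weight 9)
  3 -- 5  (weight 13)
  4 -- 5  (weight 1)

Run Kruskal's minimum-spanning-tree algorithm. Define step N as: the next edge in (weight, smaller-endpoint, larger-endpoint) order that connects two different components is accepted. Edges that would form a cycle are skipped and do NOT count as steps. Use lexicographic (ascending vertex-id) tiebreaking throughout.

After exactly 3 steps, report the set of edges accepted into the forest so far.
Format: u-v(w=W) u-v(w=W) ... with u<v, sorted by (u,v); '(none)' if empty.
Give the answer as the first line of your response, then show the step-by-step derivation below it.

0-4(w=4) 1-3(w=3) 4-5(w=1)

step 1: add edge 4-5 (w=1); MST = {4-5(w=1)}
step 2: add edge 1-3 (w=3); MST = {1-3(w=3) 4-5(w=1)}
step 3: add edge 0-4 (w=4); MST = {0-4(w=4) 1-3(w=3) 4-5(w=1)}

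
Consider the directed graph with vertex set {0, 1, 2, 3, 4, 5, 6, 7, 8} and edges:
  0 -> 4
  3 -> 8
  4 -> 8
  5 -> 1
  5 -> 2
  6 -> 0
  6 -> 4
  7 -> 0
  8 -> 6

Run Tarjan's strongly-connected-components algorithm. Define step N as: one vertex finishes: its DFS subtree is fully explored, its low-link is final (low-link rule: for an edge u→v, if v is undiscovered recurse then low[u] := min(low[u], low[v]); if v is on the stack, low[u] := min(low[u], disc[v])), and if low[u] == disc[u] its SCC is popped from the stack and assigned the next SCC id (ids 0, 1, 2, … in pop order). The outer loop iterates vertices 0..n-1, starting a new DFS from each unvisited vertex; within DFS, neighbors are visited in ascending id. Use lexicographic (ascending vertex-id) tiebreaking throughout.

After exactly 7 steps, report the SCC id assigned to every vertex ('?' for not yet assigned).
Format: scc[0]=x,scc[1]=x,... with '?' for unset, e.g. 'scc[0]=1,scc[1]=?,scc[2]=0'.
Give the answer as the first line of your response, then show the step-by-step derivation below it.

scc[0]=0,scc[1]=1,scc[2]=2,scc[3]=3,scc[4]=0,scc[5]=?,scc[6]=0,scc[7]=?,scc[8]=0

step 1: low=(low[0]=0,low[1]=?,low[2]=?,low[3]=?,low[4]=1,low[5]=?,low[6]=0,low[7]=?,low[8]=2); scc=(scc[0]=?,scc[1]=?,scc[2]=?,scc[3]=?,scc[4]=?,scc[5]=?,scc[6]=?,scc[7]=?,scc[8]=?)
step 2: low=(low[0]=0,low[1]=?,low[2]=?,low[3]=?,low[4]=1,low[5]=?,low[6]=0,low[7]=?,low[8]=0); scc=(scc[0]=?,scc[1]=?,scc[2]=?,scc[3]=?,scc[4]=?,scc[5]=?,scc[6]=?,scc[7]=?,scc[8]=?)
step 3: low=(low[0]=0,low[1]=?,low[2]=?,low[3]=?,low[4]=0,low[5]=?,low[6]=0,low[7]=?,low[8]=0); scc=(scc[0]=?,scc[1]=?,scc[2]=?,scc[3]=?,scc[4]=?,scc[5]=?,scc[6]=?,scc[7]=?,scc[8]=?)
step 4: low=(low[0]=0,low[1]=?,low[2]=?,low[3]=?,low[4]=0,low[5]=?,low[6]=0,low[7]=?,low[8]=0); scc=(scc[0]=0,scc[1]=?,scc[2]=?,scc[3]=?,scc[4]=0,scc[5]=?,scc[6]=0,scc[7]=?,scc[8]=0)
step 5: low=(low[0]=0,low[1]=4,low[2]=?,low[3]=?,low[4]=0,low[5]=?,low[6]=0,low[7]=?,low[8]=0); scc=(scc[0]=0,scc[1]=1,scc[2]=?,scc[3]=?,scc[4]=0,scc[5]=?,scc[6]=0,scc[7]=?,scc[8]=0)
step 6: low=(low[0]=0,low[1]=4,low[2]=5,low[3]=?,low[4]=0,low[5]=?,low[6]=0,low[7]=?,low[8]=0); scc=(scc[0]=0,scc[1]=1,scc[2]=2,scc[3]=?,scc[4]=0,scc[5]=?,scc[6]=0,scc[7]=?,scc[8]=0)
step 7: low=(low[0]=0,low[1]=4,low[2]=5,low[3]=6,low[4]=0,low[5]=?,low[6]=0,low[7]=?,low[8]=0); scc=(scc[0]=0,scc[1]=1,scc[2]=2,scc[3]=3,scc[4]=0,scc[5]=?,scc[6]=0,scc[7]=?,scc[8]=0)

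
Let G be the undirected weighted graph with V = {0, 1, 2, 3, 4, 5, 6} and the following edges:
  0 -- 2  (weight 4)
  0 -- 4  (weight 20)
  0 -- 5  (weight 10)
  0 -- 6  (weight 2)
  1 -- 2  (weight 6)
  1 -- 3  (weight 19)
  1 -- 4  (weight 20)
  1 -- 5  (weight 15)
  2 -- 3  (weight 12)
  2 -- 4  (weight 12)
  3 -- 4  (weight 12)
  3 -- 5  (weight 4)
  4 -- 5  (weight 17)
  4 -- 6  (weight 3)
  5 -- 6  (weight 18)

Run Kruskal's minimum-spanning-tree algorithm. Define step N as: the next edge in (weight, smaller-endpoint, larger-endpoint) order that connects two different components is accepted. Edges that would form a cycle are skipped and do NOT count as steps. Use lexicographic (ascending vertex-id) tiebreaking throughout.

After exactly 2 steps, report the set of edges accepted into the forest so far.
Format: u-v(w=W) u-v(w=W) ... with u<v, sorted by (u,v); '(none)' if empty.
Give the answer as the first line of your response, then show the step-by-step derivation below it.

0-6(w=2) 4-6(w=3)

step 1: add edge 0-6 (w=2); MST = {0-6(w=2)}
step 2: add edge 4-6 (w=3); MST = {0-6(w=2) 4-6(w=3)}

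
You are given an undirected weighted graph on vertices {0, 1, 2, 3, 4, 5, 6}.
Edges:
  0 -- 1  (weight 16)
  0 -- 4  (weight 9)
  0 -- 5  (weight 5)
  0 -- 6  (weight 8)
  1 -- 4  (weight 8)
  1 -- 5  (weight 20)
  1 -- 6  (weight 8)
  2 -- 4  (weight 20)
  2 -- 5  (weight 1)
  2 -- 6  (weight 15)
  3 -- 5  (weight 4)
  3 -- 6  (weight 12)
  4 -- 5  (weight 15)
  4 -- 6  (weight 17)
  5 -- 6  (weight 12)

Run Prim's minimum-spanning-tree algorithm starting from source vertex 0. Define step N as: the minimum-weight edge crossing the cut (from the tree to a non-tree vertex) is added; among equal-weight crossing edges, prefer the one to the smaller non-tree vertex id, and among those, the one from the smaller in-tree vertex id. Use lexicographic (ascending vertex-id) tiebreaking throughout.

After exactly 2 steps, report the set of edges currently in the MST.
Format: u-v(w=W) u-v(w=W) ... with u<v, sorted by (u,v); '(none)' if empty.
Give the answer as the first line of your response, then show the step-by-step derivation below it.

0-5(w=5) 2-5(w=1)

step 1: add edge 0-5 (w=5); MST = {0-5(w=5)}
step 2: add edge 2-5 (w=1); MST = {0-5(w=5) 2-5(w=1)}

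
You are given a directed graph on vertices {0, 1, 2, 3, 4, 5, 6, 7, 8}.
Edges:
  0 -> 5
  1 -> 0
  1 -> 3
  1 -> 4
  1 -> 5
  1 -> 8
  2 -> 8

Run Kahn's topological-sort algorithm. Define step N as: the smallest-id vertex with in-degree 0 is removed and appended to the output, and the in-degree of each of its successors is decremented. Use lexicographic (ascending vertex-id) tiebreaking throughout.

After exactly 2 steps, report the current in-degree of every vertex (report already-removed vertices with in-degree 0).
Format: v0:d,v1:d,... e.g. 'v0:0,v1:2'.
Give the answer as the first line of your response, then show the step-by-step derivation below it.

v0:0,v1:0,v2:0,v3:0,v4:0,v5:0,v6:0,v7:0,v8:1

step 1: output 1; order=[1]; indeg=(0,0,0,0,0,1,0,0,1)
step 2: output 0; order=[1,0]; indeg=(0,0,0,0,0,0,0,0,1)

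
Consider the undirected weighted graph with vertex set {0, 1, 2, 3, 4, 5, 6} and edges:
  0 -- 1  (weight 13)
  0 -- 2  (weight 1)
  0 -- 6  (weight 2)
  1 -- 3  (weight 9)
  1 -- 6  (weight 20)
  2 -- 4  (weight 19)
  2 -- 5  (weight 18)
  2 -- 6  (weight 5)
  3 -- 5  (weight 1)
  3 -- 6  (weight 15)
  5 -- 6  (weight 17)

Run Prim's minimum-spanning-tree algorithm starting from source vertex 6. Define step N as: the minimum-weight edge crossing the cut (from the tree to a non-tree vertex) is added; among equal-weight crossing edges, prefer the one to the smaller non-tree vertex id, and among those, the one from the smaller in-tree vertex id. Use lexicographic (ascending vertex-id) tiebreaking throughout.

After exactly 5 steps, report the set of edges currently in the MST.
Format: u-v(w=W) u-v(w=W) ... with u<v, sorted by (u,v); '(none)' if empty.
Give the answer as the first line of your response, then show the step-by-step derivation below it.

0-1(w=13) 0-2(w=1) 0-6(w=2) 1-3(w=9) 3-5(w=1)

step 1: add edge 0-6 (w=2); MST = {0-6(w=2)}
step 2: add edge 0-2 (w=1); MST = {0-2(w=1) 0-6(w=2)}
step 3: add edge 0-1 (w=13); MST = {0-1(w=13) 0-2(w=1) 0-6(w=2)}
step 4: add edge 1-3 (w=9); MST = {0-1(w=13) 0-2(w=1) 0-6(w=2) 1-3(w=9)}
step 5: add edge 3-5 (w=1); MST = {0-1(w=13) 0-2(w=1) 0-6(w=2) 1-3(w=9) 3-5(w=1)}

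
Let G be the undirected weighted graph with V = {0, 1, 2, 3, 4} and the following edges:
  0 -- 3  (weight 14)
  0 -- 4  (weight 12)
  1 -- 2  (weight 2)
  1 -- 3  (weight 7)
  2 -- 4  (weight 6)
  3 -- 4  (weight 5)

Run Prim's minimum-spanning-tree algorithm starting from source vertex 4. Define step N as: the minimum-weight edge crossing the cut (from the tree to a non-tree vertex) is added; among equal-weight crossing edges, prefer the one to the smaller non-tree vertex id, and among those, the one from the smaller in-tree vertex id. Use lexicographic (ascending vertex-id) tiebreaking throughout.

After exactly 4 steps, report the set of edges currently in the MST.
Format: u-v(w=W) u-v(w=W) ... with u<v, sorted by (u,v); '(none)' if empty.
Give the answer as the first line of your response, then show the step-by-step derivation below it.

0-4(w=12) 1-2(w=2) 2-4(w=6) 3-4(w=5)

step 1: add edge 3-4 (w=5); MST = {3-4(w=5)}
step 2: add edge 2-4 (w=6); MST = {2-4(w=6) 3-4(w=5)}
step 3: add edge 1-2 (w=2); MST = {1-2(w=2) 2-4(w=6) 3-4(w=5)}
step 4: add edge 0-4 (w=12); MST = {0-4(w=12) 1-2(w=2) 2-4(w=6) 3-4(w=5)}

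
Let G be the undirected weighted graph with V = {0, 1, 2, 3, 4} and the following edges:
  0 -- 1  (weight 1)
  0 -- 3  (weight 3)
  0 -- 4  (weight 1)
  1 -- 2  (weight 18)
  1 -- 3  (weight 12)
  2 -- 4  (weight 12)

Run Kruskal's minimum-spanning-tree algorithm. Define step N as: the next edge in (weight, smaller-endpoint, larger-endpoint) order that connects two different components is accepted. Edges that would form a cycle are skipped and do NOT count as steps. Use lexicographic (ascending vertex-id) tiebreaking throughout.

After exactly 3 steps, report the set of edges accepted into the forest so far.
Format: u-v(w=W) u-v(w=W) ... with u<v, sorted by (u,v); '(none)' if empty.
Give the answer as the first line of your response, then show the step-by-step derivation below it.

0-1(w=1) 0-3(w=3) 0-4(w=1)

step 1: add edge 0-1 (w=1); MST = {0-1(w=1)}
step 2: add edge 0-4 (w=1); MST = {0-1(w=1) 0-4(w=1)}
step 3: add edge 0-3 (w=3); MST = {0-1(w=1) 0-3(w=3) 0-4(w=1)}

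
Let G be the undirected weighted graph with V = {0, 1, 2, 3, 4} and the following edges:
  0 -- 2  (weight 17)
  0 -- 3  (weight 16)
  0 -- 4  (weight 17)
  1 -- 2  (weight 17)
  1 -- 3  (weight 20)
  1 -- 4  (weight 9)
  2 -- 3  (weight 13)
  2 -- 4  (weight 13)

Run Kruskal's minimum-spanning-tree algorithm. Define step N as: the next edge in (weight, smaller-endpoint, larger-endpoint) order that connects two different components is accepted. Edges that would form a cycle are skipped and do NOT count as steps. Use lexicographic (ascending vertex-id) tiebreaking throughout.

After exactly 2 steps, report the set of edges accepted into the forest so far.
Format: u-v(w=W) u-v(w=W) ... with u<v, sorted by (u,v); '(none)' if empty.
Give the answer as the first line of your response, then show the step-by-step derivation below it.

1-4(w=9) 2-3(w=13)

step 1: add edge 1-4 (w=9); MST = {1-4(w=9)}
step 2: add edge 2-3 (w=13); MST = {1-4(w=9) 2-3(w=13)}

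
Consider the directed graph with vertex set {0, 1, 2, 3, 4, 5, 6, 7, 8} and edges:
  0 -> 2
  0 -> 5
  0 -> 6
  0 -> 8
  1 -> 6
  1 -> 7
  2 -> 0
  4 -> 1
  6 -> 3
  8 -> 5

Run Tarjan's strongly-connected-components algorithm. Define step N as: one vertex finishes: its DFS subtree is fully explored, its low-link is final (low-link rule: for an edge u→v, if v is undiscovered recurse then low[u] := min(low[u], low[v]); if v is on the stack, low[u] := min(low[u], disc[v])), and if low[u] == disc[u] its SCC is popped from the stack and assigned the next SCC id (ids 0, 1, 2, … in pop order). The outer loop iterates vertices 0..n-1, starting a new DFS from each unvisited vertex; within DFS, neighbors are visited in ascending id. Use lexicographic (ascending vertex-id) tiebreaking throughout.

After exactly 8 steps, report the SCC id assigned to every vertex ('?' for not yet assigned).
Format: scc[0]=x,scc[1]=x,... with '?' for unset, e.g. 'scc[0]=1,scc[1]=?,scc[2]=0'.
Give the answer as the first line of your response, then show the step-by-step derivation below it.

scc[0]=4,scc[1]=6,scc[2]=4,scc[3]=1,scc[4]=?,scc[5]=0,scc[6]=2,scc[7]=5,scc[8]=3

step 1: low=(low[0]=0,low[1]=?,low[2]=0,low[3]=?,low[4]=?,low[5]=?,low[6]=?,low[7]=?,low[8]=?); scc=(scc[0]=?,scc[1]=?,scc[2]=?,scc[3]=?,scc[4]=?,scc[5]=?,scc[6]=?,scc[7]=?,scc[8]=?)
step 2: low=(low[0]=0,low[1]=?,low[2]=0,low[3]=?,low[4]=?,low[5]=2,low[6]=?,low[7]=?,low[8]=?); scc=(scc[0]=?,scc[1]=?,scc[2]=?,scc[3]=?,scc[4]=?,scc[5]=0,scc[6]=?,scc[7]=?,scc[8]=?)
step 3: low=(low[0]=0,low[1]=?,low[2]=0,low[3]=4,low[4]=?,low[5]=2,low[6]=3,low[7]=?,low[8]=?); scc=(scc[0]=?,scc[1]=?,scc[2]=?,scc[3]=1,scc[4]=?,scc[5]=0,scc[6]=?,scc[7]=?,scc[8]=?)
step 4: low=(low[0]=0,low[1]=?,low[2]=0,low[3]=4,low[4]=?,low[5]=2,low[6]=3,low[7]=?,low[8]=?); scc=(scc[0]=?,scc[1]=?,scc[2]=?,scc[3]=1,scc[4]=?,scc[5]=0,scc[6]=2,scc[7]=?,scc[8]=?)
step 5: low=(low[0]=0,low[1]=?,low[2]=0,low[3]=4,low[4]=?,low[5]=2,low[6]=3,low[7]=?,low[8]=5); scc=(scc[0]=?,scc[1]=?,scc[2]=?,scc[3]=1,scc[4]=?,scc[5]=0,scc[6]=2,scc[7]=?,scc[8]=3)
step 6: low=(low[0]=0,low[1]=?,low[2]=0,low[3]=4,low[4]=?,low[5]=2,low[6]=3,low[7]=?,low[8]=5); scc=(scc[0]=4,scc[1]=?,scc[2]=4,scc[3]=1,scc[4]=?,scc[5]=0,scc[6]=2,scc[7]=?,scc[8]=3)
step 7: low=(low[0]=0,low[1]=6,low[2]=0,low[3]=4,low[4]=?,low[5]=2,low[6]=3,low[7]=7,low[8]=5); scc=(scc[0]=4,scc[1]=?,scc[2]=4,scc[3]=1,scc[4]=?,scc[5]=0,scc[6]=2,scc[7]=5,scc[8]=3)
step 8: low=(low[0]=0,low[1]=6,low[2]=0,low[3]=4,low[4]=?,low[5]=2,low[6]=3,low[7]=7,low[8]=5); scc=(scc[0]=4,scc[1]=6,scc[2]=4,scc[3]=1,scc[4]=?,scc[5]=0,scc[6]=2,scc[7]=5,scc[8]=3)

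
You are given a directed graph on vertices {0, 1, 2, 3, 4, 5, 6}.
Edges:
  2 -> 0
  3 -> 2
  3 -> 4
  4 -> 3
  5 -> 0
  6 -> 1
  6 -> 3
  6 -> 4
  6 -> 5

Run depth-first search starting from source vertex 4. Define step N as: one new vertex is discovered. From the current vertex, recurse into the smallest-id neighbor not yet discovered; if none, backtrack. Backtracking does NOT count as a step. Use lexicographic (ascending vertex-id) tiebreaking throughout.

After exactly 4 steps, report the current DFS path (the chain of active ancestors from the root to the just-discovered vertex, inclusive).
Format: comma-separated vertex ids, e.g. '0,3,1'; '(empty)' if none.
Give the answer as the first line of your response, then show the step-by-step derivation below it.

4,3,2,0

step 1: discover 4; path=4; order=4
step 2: discover 3; path=4>3; order=4,3
step 3: discover 2; path=4>3>2; order=4,3,2
step 4: discover 0; path=4>3>2>0; order=4,3,2,0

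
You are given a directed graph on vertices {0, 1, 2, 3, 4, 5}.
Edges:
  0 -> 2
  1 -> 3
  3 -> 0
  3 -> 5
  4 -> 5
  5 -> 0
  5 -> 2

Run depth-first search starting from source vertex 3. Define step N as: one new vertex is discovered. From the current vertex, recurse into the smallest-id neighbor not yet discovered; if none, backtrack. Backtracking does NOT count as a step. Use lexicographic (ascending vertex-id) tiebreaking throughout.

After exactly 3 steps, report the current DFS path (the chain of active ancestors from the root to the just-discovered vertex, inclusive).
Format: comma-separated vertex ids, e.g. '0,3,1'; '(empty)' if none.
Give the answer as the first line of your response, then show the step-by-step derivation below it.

3,0,2

step 1: discover 3; path=3; order=3
step 2: discover 0; path=3>0; order=3,0
step 3: discover 2; path=3>0>2; order=3,0,2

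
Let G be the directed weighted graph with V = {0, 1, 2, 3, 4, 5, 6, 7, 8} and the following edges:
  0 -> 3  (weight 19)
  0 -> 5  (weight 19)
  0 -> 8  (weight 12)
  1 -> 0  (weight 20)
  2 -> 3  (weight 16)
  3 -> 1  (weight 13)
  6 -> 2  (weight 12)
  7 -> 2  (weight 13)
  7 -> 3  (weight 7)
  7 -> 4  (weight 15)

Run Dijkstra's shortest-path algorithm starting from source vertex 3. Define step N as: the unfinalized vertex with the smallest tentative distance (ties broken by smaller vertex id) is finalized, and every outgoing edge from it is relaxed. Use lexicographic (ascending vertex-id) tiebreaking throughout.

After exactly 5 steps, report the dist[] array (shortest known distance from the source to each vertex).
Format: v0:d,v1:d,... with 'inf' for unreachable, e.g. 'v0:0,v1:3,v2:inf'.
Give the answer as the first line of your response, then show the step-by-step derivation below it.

v0:33,v1:13,v2:inf,v3:0,v4:inf,v5:52,v6:inf,v7:inf,v8:45

step 1: dist = v0:inf,v1:13,v2:inf,v3:0,v4:inf,v5:inf,v6:inf,v7:inf,v8:inf
step 2: dist = v0:33,v1:13,v2:inf,v3:0,v4:inf,v5:inf,v6:inf,v7:inf,v8:inf
step 3: dist = v0:33,v1:13,v2:inf,v3:0,v4:inf,v5:52,v6:inf,v7:inf,v8:45
step 4: dist = v0:33,v1:13,v2:inf,v3:0,v4:inf,v5:52,v6:inf,v7:inf,v8:45
step 5: dist = v0:33,v1:13,v2:inf,v3:0,v4:inf,v5:52,v6:inf,v7:inf,v8:45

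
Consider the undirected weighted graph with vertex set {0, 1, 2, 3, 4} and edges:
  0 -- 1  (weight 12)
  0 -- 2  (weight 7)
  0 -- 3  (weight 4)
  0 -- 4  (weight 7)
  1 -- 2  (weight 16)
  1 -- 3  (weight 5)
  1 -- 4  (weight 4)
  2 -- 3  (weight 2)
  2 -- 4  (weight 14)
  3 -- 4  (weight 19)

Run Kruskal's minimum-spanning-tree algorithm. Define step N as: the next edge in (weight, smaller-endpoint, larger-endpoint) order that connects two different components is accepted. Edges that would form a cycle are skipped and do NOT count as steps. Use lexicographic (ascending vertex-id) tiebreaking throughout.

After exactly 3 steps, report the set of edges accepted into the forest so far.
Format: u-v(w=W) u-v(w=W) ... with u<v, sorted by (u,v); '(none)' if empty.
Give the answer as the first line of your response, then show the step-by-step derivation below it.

0-3(w=4) 1-4(w=4) 2-3(w=2)

step 1: add edge 2-3 (w=2); MST = {2-3(w=2)}
step 2: add edge 0-3 (w=4); MST = {0-3(w=4) 2-3(w=2)}
step 3: add edge 1-4 (w=4); MST = {0-3(w=4) 1-4(w=4) 2-3(w=2)}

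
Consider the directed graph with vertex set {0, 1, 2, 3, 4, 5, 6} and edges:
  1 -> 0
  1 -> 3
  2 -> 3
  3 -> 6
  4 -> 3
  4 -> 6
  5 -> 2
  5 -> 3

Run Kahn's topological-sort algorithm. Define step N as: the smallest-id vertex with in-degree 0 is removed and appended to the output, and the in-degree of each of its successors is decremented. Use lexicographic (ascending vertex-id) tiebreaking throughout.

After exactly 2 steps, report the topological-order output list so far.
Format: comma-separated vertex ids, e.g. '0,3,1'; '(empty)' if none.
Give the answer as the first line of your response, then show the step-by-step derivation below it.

1,0

step 1: output 1; order=[1]; indeg=(0,0,1,3,0,0,2)
step 2: output 0; order=[1,0]; indeg=(0,0,1,3,0,0,2)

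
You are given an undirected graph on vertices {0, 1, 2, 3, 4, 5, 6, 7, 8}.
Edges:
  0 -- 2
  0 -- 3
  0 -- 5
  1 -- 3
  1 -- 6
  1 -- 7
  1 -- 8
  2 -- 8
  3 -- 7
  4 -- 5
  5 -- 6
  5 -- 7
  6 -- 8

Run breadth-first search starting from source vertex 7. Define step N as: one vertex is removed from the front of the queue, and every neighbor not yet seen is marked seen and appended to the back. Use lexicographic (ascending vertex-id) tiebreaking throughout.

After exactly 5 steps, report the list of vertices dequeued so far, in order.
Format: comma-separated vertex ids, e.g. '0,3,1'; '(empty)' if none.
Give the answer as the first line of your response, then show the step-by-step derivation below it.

7,1,3,5,6

step 1: dequeue 7; queue=[1,3,5]; order=7
step 2: dequeue 1; queue=[3,5,6,8]; order=7,1
step 3: dequeue 3; queue=[5,6,8,0]; order=7,1,3
step 4: dequeue 5; queue=[6,8,0,4]; order=7,1,3,5
step 5: dequeue 6; queue=[8,0,4]; order=7,1,3,5,6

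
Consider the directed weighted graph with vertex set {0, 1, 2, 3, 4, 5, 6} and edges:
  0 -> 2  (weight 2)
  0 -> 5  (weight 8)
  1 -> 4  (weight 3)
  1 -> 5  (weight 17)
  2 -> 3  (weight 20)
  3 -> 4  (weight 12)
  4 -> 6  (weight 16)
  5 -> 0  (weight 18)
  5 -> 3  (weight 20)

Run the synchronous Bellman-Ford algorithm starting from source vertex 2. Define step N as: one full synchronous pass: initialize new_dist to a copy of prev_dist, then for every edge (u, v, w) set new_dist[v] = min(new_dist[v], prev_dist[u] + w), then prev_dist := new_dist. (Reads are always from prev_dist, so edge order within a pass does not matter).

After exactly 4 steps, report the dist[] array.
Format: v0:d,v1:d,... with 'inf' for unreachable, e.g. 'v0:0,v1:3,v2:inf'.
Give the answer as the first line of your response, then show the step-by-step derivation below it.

v0:inf,v1:inf,v2:0,v3:20,v4:32,v5:inf,v6:48

step 1: dist = v0:inf,v1:inf,v2:0,v3:20,v4:inf,v5:inf,v6:inf
step 2: dist = v0:inf,v1:inf,v2:0,v3:20,v4:32,v5:inf,v6:inf
step 3: dist = v0:inf,v1:inf,v2:0,v3:20,v4:32,v5:inf,v6:48
step 4: dist = v0:inf,v1:inf,v2:0,v3:20,v4:32,v5:inf,v6:48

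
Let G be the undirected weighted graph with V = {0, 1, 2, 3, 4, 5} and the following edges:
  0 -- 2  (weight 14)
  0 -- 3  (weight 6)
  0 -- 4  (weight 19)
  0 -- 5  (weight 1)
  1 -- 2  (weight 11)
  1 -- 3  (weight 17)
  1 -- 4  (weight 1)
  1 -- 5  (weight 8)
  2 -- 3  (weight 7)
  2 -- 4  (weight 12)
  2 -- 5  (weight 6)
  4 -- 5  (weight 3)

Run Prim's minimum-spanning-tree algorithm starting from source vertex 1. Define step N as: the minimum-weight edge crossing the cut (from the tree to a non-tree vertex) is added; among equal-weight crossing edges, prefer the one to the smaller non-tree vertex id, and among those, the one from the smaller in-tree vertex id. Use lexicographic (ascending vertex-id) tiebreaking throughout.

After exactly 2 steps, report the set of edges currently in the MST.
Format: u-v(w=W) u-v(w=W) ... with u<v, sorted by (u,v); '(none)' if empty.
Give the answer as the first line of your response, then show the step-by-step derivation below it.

1-4(w=1) 4-5(w=3)

step 1: add edge 1-4 (w=1); MST = {1-4(w=1)}
step 2: add edge 4-5 (w=3); MST = {1-4(w=1) 4-5(w=3)}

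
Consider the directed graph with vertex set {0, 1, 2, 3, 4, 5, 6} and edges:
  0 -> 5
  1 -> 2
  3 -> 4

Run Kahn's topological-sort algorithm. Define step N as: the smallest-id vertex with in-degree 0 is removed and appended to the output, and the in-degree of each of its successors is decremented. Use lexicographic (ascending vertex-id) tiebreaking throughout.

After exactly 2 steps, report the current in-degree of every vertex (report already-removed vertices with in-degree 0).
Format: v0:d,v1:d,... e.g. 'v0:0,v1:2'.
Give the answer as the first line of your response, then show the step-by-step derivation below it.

v0:0,v1:0,v2:0,v3:0,v4:1,v5:0,v6:0

step 1: output 0; order=[0]; indeg=(0,0,1,0,1,0,0)
step 2: output 1; order=[0,1]; indeg=(0,0,0,0,1,0,0)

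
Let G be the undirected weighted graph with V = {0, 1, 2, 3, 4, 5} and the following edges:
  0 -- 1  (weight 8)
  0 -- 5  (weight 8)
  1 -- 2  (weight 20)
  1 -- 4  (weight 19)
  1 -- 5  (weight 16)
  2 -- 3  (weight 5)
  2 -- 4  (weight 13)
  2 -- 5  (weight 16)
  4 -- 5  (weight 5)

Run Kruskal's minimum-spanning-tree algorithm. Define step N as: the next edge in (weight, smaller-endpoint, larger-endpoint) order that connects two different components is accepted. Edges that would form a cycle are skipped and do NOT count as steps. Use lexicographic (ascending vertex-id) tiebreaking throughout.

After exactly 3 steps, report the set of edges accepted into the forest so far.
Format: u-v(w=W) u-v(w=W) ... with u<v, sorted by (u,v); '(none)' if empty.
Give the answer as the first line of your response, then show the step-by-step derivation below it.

0-1(w=8) 2-3(w=5) 4-5(w=5)

step 1: add edge 2-3 (w=5); MST = {2-3(w=5)}
step 2: add edge 4-5 (w=5); MST = {2-3(w=5) 4-5(w=5)}
step 3: add edge 0-1 (w=8); MST = {0-1(w=8) 2-3(w=5) 4-5(w=5)}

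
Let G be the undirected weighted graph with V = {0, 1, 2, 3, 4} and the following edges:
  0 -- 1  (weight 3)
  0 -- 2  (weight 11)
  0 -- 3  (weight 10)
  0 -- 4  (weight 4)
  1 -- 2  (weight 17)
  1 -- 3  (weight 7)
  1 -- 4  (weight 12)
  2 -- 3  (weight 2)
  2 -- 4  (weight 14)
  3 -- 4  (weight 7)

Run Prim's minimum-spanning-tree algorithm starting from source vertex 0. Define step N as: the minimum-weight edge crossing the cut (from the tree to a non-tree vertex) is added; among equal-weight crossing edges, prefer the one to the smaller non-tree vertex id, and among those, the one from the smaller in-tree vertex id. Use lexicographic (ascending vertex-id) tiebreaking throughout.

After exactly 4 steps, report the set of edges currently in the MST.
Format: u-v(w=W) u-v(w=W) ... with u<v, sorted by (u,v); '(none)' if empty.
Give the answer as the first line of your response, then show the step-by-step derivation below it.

0-1(w=3) 0-4(w=4) 1-3(w=7) 2-3(w=2)

step 1: add edge 0-1 (w=3); MST = {0-1(w=3)}
step 2: add edge 0-4 (w=4); MST = {0-1(w=3) 0-4(w=4)}
step 3: add edge 1-3 (w=7); MST = {0-1(w=3) 0-4(w=4) 1-3(w=7)}
step 4: add edge 2-3 (w=2); MST = {0-1(w=3) 0-4(w=4) 1-3(w=7) 2-3(w=2)}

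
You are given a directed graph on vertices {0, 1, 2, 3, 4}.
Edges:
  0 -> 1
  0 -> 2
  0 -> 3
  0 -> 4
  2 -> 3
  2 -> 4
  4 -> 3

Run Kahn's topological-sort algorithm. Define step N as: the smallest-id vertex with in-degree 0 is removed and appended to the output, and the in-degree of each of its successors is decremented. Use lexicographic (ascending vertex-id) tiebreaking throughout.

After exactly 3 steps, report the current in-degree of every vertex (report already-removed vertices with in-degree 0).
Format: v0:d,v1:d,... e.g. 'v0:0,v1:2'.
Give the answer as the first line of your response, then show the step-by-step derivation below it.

v0:0,v1:0,v2:0,v3:1,v4:0

step 1: output 0; order=[0]; indeg=(0,0,0,2,1)
step 2: output 1; order=[0,1]; indeg=(0,0,0,2,1)
step 3: output 2; order=[0,1,2]; indeg=(0,0,0,1,0)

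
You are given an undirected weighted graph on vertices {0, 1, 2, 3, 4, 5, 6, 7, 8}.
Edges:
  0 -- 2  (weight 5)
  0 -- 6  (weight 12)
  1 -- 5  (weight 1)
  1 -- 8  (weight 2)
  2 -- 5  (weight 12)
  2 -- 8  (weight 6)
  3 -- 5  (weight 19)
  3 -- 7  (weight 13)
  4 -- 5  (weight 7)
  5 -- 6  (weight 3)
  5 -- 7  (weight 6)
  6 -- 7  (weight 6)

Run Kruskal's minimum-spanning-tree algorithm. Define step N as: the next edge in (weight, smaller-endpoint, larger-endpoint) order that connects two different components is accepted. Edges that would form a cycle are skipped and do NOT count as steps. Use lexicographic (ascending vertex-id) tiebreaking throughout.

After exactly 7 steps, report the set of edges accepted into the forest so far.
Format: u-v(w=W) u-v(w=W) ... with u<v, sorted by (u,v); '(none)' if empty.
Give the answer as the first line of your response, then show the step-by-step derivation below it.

0-2(w=5) 1-5(w=1) 1-8(w=2) 2-8(w=6) 4-5(w=7) 5-6(w=3) 5-7(w=6)

step 1: add edge 1-5 (w=1); MST = {1-5(w=1)}
step 2: add edge 1-8 (w=2); MST = {1-5(w=1) 1-8(w=2)}
step 3: add edge 5-6 (w=3); MST = {1-5(w=1) 1-8(w=2) 5-6(w=3)}
step 4: add edge 0-2 (w=5); MST = {0-2(w=5) 1-5(w=1) 1-8(w=2) 5-6(w=3)}
step 5: add edge 2-8 (w=6); MST = {0-2(w=5) 1-5(w=1) 1-8(w=2) 2-8(w=6) 5-6(w=3)}
step 6: add edge 5-7 (w=6); MST = {0-2(w=5) 1-5(w=1) 1-8(w=2) 2-8(w=6) 5-6(w=3) 5-7(w=6)}
step 7: add edge 4-5 (w=7); MST = {0-2(w=5) 1-5(w=1) 1-8(w=2) 2-8(w=6) 4-5(w=7) 5-6(w=3) 5-7(w=6)}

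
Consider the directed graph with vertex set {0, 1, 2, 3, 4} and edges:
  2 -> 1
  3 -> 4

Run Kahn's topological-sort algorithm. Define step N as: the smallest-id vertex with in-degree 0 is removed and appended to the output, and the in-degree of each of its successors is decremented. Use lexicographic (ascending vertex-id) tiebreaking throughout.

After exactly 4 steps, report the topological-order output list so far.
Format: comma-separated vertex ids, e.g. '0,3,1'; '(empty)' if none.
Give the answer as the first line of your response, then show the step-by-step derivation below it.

0,2,1,3

step 1: output 0; order=[0]; indeg=(0,1,0,0,1)
step 2: output 2; order=[0,2]; indeg=(0,0,0,0,1)
step 3: output 1; order=[0,2,1]; indeg=(0,0,0,0,1)
step 4: output 3; order=[0,2,1,3]; indeg=(0,0,0,0,0)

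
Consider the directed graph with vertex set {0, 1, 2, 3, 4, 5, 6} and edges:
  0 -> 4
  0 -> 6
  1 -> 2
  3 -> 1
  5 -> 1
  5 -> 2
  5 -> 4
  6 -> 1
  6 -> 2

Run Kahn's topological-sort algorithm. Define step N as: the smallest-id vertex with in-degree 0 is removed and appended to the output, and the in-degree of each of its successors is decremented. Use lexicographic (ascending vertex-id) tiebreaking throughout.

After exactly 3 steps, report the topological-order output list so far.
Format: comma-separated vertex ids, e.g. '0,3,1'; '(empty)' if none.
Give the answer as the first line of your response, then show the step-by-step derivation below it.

0,3,5

step 1: output 0; order=[0]; indeg=(0,3,3,0,1,0,0)
step 2: output 3; order=[0,3]; indeg=(0,2,3,0,1,0,0)
step 3: output 5; order=[0,3,5]; indeg=(0,1,2,0,0,0,0)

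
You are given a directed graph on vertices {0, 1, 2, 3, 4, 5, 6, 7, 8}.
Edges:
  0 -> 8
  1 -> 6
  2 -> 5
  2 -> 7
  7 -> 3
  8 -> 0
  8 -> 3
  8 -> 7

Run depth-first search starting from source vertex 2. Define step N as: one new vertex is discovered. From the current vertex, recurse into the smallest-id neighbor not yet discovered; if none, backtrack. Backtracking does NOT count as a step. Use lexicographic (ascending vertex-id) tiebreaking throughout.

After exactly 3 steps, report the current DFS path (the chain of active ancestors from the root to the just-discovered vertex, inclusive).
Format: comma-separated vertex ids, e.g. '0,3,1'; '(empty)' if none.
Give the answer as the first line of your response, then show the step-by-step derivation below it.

2,7

step 1: discover 2; path=2; order=2
step 2: discover 5; path=2>5; order=2,5
step 3: discover 7; path=2>7; order=2,5,7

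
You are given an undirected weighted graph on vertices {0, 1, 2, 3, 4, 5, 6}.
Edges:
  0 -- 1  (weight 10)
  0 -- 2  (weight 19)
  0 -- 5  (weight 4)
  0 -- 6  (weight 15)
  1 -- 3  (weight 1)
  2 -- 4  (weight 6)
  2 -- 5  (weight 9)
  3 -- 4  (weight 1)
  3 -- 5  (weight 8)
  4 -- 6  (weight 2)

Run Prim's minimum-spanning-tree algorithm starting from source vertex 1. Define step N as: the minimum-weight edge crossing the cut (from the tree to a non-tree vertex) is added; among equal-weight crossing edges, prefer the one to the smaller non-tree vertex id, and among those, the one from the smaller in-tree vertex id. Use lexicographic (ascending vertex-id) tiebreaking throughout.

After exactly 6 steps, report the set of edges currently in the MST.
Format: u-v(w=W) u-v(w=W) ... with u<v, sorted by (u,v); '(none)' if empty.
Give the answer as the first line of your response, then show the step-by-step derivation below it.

0-5(w=4) 1-3(w=1) 2-4(w=6) 3-4(w=1) 3-5(w=8) 4-6(w=2)

step 1: add edge 1-3 (w=1); MST = {1-3(w=1)}
step 2: add edge 3-4 (w=1); MST = {1-3(w=1) 3-4(w=1)}
step 3: add edge 4-6 (w=2); MST = {1-3(w=1) 3-4(w=1) 4-6(w=2)}
step 4: add edge 2-4 (w=6); MST = {1-3(w=1) 2-4(w=6) 3-4(w=1) 4-6(w=2)}
step 5: add edge 3-5 (w=8); MST = {1-3(w=1) 2-4(w=6) 3-4(w=1) 3-5(w=8) 4-6(w=2)}
step 6: add edge 0-5 (w=4); MST = {0-5(w=4) 1-3(w=1) 2-4(w=6) 3-4(w=1) 3-5(w=8) 4-6(w=2)}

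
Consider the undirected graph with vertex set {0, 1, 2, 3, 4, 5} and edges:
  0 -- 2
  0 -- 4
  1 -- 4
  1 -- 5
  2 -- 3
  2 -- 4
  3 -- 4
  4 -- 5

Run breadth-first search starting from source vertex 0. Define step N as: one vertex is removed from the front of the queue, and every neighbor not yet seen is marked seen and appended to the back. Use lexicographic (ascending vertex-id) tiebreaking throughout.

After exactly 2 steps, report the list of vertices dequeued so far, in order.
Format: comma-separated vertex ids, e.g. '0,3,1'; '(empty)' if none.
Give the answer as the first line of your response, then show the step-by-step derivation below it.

0,2

step 1: dequeue 0; queue=[2,4]; order=0
step 2: dequeue 2; queue=[4,3]; order=0,2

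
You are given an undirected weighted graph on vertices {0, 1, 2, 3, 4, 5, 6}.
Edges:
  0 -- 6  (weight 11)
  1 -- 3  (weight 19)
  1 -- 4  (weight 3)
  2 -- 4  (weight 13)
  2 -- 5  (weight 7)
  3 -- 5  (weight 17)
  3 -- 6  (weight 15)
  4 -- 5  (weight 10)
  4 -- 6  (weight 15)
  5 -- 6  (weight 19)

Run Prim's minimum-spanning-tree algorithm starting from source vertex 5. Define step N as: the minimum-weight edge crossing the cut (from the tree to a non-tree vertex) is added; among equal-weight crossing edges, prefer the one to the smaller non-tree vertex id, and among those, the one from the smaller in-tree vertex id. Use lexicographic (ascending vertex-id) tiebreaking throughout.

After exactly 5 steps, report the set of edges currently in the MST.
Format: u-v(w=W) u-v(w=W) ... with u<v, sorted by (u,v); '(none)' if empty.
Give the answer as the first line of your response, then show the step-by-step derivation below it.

0-6(w=11) 1-4(w=3) 2-5(w=7) 4-5(w=10) 4-6(w=15)

step 1: add edge 2-5 (w=7); MST = {2-5(w=7)}
step 2: add edge 4-5 (w=10); MST = {2-5(w=7) 4-5(w=10)}
step 3: add edge 1-4 (w=3); MST = {1-4(w=3) 2-5(w=7) 4-5(w=10)}
step 4: add edge 4-6 (w=15); MST = {1-4(w=3) 2-5(w=7) 4-5(w=10) 4-6(w=15)}
step 5: add edge 0-6 (w=11); MST = {0-6(w=11) 1-4(w=3) 2-5(w=7) 4-5(w=10) 4-6(w=15)}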